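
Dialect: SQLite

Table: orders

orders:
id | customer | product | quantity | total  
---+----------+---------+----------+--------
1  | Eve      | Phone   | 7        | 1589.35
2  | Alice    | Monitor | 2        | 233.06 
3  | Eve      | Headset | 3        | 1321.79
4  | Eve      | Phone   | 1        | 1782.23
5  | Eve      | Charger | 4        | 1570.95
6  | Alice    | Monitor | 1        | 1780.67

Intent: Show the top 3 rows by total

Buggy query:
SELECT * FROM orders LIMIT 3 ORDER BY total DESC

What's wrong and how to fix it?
Bug: LIMIT must come after ORDER BY

Fix: Swap the clauses: ORDER BY first, then LIMIT

Corrected query:
SELECT * FROM orders ORDER BY total DESC LIMIT 3

Result:
id | customer | product | quantity | total  
---+----------+---------+----------+--------
4  | Eve      | Phone   | 1        | 1782.23
6  | Alice    | Monitor | 1        | 1780.67
1  | Eve      | Phone   | 7        | 1589.35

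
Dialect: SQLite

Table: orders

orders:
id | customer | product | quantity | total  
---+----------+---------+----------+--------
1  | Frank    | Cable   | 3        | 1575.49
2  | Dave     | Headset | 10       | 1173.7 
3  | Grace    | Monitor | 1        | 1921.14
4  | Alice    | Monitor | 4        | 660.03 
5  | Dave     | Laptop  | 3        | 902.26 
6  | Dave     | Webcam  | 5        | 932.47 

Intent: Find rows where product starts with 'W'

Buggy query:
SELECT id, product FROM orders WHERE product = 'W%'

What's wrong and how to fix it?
Bug: '=' compares the literal string including the % character; pattern matching needs LIKE

Fix: Replace '=' with LIKE so 'W%' is treated as a pattern

Corrected query:
SELECT id, product FROM orders WHERE product LIKE 'W%'

Result:
id | product
---+--------
6  | Webcam 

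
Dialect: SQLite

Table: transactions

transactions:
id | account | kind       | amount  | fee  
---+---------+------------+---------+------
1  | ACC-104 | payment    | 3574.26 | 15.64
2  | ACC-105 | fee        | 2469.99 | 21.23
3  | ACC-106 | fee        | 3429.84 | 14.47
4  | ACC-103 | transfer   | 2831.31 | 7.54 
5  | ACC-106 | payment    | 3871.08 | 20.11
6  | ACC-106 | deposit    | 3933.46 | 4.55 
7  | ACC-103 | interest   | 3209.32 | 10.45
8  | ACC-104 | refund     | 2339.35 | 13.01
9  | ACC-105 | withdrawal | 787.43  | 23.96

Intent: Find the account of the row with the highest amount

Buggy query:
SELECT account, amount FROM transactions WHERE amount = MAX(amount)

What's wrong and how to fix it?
Bug: MAX(amount) is an aggregate and cannot be used directly in WHERE

Fix: Wrap MAX in a scalar subquery so WHERE compares against a single value

Corrected query:
SELECT account, amount FROM transactions WHERE amount = (SELECT MAX(amount) FROM transactions)

Result:
account | amount 
--------+--------
ACC-106 | 3933.46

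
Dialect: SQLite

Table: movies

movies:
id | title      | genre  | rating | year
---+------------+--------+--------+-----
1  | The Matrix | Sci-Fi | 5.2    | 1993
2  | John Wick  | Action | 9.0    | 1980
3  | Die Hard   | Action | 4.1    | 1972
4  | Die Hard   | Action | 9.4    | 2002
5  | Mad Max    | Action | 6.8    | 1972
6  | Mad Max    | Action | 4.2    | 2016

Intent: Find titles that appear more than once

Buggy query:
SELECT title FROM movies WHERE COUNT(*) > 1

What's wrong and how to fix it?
Bug: WHERE can't reference COUNT(*); aggregates are computed after WHERE

Fix: GROUP BY title, then filter groups with HAVING COUNT(*) > 1

Corrected query:
SELECT title FROM movies GROUP BY title HAVING COUNT(*) > 1

Result:
title   
--------
Die Hard
Mad Max 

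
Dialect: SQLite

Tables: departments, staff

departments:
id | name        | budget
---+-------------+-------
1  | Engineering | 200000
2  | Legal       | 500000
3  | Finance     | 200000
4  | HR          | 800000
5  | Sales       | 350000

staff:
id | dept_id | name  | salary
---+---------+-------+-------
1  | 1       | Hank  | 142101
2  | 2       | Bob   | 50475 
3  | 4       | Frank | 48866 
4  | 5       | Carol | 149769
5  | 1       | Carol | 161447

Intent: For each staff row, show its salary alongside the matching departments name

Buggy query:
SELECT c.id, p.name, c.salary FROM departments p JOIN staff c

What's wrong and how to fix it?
Bug: JOIN with no ON clause produces a cartesian product; every staff row pairs with every departments row

Fix: Add ON c.dept_id = p.id to the JOIN

Corrected query:
SELECT c.id, p.name, c.salary FROM departments p JOIN staff c ON c.dept_id = p.id

Result:
id | name        | salary
---+-------------+-------
1  | Engineering | 142101
2  | Legal       | 50475 
3  | HR          | 48866 
4  | Sales       | 149769
5  | Engineering | 161447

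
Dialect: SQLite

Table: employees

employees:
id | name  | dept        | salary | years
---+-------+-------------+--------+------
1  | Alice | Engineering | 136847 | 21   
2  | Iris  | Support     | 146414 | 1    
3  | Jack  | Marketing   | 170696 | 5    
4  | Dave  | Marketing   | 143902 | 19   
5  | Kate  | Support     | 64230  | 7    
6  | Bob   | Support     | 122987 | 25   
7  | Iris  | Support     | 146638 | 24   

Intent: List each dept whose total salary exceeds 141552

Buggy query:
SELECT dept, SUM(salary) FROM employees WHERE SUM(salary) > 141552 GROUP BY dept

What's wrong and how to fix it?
Bug: Aggregate functions cannot appear in a WHERE clause

Fix: Use HAVING (which filters groups after aggregation) instead of WHERE

Corrected query:
SELECT dept, SUM(salary) FROM employees GROUP BY dept HAVING SUM(salary) > 141552

Result:
dept      | SUM(salary)
----------+------------
Marketing | 314598     
Support   | 480269     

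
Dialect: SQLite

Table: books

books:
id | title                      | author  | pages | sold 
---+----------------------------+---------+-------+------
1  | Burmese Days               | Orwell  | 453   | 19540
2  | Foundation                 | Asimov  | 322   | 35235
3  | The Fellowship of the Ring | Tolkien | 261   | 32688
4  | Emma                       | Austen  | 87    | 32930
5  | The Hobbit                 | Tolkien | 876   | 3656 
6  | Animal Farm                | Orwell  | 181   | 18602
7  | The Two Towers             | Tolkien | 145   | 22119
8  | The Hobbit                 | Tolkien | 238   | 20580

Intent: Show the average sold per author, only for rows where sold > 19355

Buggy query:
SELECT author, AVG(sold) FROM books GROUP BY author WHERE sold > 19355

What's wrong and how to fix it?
Bug: WHERE cannot follow GROUP BY

Fix: Move the WHERE clause before GROUP BY

Corrected query:
SELECT author, AVG(sold) FROM books WHERE sold > 19355 GROUP BY author

Result:
author  | AVG(sold)
--------+----------
Asimov  | 35235    
Austen  | 32930    
Orwell  | 19540    
Tolkien | 25129    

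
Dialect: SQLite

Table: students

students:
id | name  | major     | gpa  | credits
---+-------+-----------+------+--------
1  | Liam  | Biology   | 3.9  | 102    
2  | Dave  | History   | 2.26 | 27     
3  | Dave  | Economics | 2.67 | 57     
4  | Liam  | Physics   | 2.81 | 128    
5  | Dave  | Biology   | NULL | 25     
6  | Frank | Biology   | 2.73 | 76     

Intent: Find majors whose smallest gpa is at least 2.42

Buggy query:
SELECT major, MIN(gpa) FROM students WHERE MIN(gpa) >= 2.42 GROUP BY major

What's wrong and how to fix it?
Bug: MIN() in WHERE is a misuse of aggregate

Fix: Replace WHERE with HAVING after the GROUP BY

Corrected query:
SELECT major, MIN(gpa) FROM students GROUP BY major HAVING MIN(gpa) >= 2.42

Result:
major     | MIN(gpa)
----------+---------
Biology   | 2.73    
Economics | 2.67    
Physics   | 2.81    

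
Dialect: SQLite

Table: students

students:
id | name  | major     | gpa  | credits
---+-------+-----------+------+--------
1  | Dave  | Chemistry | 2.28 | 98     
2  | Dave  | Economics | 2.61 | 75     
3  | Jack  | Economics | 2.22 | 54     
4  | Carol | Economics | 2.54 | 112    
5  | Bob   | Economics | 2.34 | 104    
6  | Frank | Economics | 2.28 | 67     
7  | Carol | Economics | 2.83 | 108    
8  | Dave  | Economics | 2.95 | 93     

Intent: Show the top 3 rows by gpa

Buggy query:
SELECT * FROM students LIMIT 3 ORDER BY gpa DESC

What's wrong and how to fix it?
Bug: LIMIT must come after ORDER BY

Fix: Sort with ORDER BY, then apply LIMIT

Corrected query:
SELECT * FROM students ORDER BY gpa DESC LIMIT 3

Result:
id | name  | major     | gpa  | credits
---+-------+-----------+------+--------
8  | Dave  | Economics | 2.95 | 93     
7  | Carol | Economics | 2.83 | 108    
2  | Dave  | Economics | 2.61 | 75     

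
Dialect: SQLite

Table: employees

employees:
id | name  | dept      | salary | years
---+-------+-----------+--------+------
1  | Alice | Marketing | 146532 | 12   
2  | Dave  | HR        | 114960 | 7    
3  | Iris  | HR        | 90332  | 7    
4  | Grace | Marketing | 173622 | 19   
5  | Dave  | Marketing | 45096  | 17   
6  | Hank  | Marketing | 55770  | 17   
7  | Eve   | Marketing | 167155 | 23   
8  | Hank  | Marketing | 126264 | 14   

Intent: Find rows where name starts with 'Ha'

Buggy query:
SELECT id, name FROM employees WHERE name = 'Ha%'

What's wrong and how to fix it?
Bug: '=' compares the literal string including the % character; pattern matching needs LIKE

Fix: Use LIKE for wildcard pattern matching

Corrected query:
SELECT id, name FROM employees WHERE name LIKE 'Ha%'

Result:
id | name
---+-----
6  | Hank
8  | Hank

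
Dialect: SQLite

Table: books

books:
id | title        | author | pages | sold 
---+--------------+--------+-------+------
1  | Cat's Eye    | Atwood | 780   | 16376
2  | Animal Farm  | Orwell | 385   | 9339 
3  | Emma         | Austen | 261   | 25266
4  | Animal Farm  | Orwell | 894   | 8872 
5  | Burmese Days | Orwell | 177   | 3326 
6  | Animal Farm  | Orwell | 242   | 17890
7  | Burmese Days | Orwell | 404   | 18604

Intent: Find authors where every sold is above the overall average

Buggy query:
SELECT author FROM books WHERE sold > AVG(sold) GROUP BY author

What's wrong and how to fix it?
Bug: WHERE evaluates per row before aggregation, so AVG() is unavailable

Fix: Use a subquery for AVG and a HAVING MIN(...) filter so the condition holds for every row in the group

Corrected query:
SELECT author FROM books GROUP BY author HAVING MIN(sold) > (SELECT AVG(sold) FROM books)

Result:
author
------
Atwood
Austen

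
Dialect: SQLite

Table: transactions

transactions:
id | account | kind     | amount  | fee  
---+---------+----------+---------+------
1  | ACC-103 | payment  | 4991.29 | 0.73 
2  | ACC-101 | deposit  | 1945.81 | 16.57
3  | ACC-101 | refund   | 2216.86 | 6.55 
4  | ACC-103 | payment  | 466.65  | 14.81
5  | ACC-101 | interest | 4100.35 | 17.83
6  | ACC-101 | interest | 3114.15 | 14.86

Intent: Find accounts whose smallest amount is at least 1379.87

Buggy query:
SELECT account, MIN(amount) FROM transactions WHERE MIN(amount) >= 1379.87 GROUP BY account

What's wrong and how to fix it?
Bug: MIN() in WHERE is a misuse of aggregate

Fix: Use HAVING for the per-group MIN condition

Corrected query:
SELECT account, MIN(amount) FROM transactions GROUP BY account HAVING MIN(amount) >= 1379.87

Result:
account | MIN(amount)
--------+------------
ACC-101 | 1945.81    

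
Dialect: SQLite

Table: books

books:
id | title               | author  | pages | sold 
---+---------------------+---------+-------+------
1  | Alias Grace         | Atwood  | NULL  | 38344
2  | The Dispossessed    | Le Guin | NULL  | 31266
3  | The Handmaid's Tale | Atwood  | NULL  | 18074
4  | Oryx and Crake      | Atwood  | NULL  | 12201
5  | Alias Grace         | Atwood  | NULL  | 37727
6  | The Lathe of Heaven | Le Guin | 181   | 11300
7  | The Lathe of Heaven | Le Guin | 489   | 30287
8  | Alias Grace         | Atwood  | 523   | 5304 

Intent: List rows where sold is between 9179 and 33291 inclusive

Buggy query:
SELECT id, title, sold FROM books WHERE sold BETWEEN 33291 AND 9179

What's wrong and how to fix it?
Bug: BETWEEN expects the lower bound first; with 33291 AND 9179 the range is empty

Fix: Write BETWEEN 9179 AND 33291

Corrected query:
SELECT id, title, sold FROM books WHERE sold BETWEEN 9179 AND 33291

Result:
id | title               | sold 
---+---------------------+------
2  | The Dispossessed    | 31266
3  | The Handmaid's Tale | 18074
4  | Oryx and Crake      | 12201
6  | The Lathe of Heaven | 11300
7  | The Lathe of Heaven | 30287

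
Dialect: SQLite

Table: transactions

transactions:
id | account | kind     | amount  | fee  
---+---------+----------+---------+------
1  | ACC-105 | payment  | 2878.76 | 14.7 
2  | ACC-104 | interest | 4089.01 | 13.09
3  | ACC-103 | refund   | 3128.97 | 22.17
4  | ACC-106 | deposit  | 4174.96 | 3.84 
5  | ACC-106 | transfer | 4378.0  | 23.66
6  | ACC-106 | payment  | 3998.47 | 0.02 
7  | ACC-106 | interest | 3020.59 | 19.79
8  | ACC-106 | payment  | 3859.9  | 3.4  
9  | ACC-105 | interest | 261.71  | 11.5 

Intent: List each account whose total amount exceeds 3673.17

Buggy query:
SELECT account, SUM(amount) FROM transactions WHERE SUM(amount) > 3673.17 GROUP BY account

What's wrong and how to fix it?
Bug: SUM(amount) is an aggregate, but WHERE filters rows before aggregation

Fix: Use HAVING (which filters groups after aggregation) instead of WHERE

Corrected query:
SELECT account, SUM(amount) FROM transactions GROUP BY account HAVING SUM(amount) > 3673.17

Result:
account | SUM(amount)
--------+------------
ACC-104 | 4089.01    
ACC-106 | 19431.92   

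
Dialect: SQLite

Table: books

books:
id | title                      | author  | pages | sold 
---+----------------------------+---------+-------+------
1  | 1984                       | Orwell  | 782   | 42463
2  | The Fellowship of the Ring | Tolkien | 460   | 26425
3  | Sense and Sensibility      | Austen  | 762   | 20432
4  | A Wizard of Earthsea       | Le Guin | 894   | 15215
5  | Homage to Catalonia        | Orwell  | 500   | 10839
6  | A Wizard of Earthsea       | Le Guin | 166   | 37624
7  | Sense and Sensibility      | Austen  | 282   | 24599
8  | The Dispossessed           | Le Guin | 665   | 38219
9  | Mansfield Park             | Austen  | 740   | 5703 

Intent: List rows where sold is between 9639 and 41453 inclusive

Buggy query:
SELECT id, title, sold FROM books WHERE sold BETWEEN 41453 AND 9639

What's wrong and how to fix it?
Bug: The bounds are reversed; BETWEEN a AND b requires a <= b to match anything

Fix: Swap the bounds so the smaller value comes first

Corrected query:
SELECT id, title, sold FROM books WHERE sold BETWEEN 9639 AND 41453

Result:
id | title                      | sold 
---+----------------------------+------
2  | The Fellowship of the Ring | 26425
3  | Sense and Sensibility      | 20432
4  | A Wizard of Earthsea       | 15215
5  | Homage to Catalonia        | 10839
6  | A Wizard of Earthsea       | 37624
7  | Sense and Sensibility      | 24599
8  | The Dispossessed           | 38219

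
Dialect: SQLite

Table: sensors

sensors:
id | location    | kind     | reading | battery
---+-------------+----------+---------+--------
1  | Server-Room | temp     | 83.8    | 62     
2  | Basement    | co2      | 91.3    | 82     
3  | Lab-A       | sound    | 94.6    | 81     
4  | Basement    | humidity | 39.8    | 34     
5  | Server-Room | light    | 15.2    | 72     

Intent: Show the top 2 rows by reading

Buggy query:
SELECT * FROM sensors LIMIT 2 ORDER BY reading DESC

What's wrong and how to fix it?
Bug: ORDER BY cannot follow LIMIT; LIMIT is the final clause

Fix: Sort with ORDER BY, then apply LIMIT

Corrected query:
SELECT * FROM sensors ORDER BY reading DESC LIMIT 2

Result:
id | location | kind  | reading | battery
---+----------+-------+---------+--------
3  | Lab-A    | sound | 94.6    | 81     
2  | Basement | co2   | 91.3    | 82     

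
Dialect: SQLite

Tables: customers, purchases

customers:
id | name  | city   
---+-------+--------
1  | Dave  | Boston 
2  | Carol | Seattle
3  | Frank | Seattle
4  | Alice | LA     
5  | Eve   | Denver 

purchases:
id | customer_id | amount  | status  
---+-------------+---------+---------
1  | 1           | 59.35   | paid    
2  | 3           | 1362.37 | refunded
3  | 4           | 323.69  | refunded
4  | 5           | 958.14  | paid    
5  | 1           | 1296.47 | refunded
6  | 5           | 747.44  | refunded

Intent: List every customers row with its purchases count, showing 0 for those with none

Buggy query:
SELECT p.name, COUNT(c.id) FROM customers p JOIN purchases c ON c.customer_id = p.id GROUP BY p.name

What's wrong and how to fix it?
Bug: INNER JOIN drops customers rows that have no matching purchases rows

Fix: Use LEFT JOIN so parents without children still appear (COUNT(c.id) gives 0)

Corrected query:
SELECT p.name, COUNT(c.id) FROM customers p LEFT JOIN purchases c ON c.customer_id = p.id GROUP BY p.name

Result:
name  | COUNT(c.id)
------+------------
Alice | 1          
Carol | 0          
Dave  | 2          
Eve   | 2          
Frank | 1          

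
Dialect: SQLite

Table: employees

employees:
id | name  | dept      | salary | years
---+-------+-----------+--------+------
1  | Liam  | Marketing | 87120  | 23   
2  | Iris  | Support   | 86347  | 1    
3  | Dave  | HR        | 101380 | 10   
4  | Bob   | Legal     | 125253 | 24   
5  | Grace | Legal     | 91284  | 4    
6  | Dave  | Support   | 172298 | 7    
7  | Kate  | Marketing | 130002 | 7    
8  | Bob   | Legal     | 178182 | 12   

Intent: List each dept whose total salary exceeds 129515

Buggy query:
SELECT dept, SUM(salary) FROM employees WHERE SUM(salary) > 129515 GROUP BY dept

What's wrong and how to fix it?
Bug: SUM(salary) is an aggregate, but WHERE filters rows before aggregation

Fix: Use HAVING (which filters groups after aggregation) instead of WHERE

Corrected query:
SELECT dept, SUM(salary) FROM employees GROUP BY dept HAVING SUM(salary) > 129515

Result:
dept      | SUM(salary)
----------+------------
Legal     | 394719     
Marketing | 217122     
Support   | 258645     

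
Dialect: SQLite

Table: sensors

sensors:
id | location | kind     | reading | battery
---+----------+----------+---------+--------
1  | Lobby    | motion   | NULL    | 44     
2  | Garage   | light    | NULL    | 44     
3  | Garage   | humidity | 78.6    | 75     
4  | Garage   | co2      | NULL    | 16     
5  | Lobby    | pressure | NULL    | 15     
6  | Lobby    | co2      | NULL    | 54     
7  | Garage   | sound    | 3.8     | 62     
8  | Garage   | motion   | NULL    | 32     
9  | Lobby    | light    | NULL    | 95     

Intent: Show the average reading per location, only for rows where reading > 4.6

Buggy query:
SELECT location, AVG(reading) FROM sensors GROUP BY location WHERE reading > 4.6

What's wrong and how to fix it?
Bug: Row-level WHERE must come before GROUP BY in the clause order

Fix: Move the WHERE clause before GROUP BY

Corrected query:
SELECT location, AVG(reading) FROM sensors WHERE reading > 4.6 GROUP BY location

Result:
location | AVG(reading)
---------+-------------
Garage   | 78.6        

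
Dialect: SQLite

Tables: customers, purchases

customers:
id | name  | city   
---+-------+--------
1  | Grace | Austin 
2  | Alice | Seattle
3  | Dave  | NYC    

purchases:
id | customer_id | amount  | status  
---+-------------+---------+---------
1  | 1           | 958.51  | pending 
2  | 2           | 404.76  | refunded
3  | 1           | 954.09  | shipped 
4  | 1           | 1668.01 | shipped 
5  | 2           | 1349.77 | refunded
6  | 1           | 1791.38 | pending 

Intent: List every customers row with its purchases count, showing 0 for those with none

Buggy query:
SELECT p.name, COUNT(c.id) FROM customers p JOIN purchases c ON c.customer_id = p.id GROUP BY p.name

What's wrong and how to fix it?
Bug: INNER JOIN drops customers rows that have no matching purchases rows

Fix: Switch to LEFT JOIN to retain unmatched parent rows

Corrected query:
SELECT p.name, COUNT(c.id) FROM customers p LEFT JOIN purchases c ON c.customer_id = p.id GROUP BY p.name

Result:
name  | COUNT(c.id)
------+------------
Alice | 2          
Dave  | 0          
Grace | 4          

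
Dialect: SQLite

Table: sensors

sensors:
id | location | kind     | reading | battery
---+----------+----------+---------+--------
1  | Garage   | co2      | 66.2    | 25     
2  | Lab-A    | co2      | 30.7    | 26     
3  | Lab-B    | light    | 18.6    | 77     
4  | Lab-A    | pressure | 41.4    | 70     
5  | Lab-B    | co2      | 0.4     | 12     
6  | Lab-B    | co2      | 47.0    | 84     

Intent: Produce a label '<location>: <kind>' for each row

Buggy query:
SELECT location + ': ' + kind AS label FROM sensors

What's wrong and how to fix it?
Bug: SQLite uses || for string concatenation; + coerces text to numbers (yielding 0)

Fix: Use the || operator for string concatenation

Corrected query:
SELECT location || ': ' || kind AS label FROM sensors

Result:
label          
---------------
Garage: co2    
Lab-A: co2     
Lab-B: light   
Lab-A: pressure
Lab-B: co2     
Lab-B: co2     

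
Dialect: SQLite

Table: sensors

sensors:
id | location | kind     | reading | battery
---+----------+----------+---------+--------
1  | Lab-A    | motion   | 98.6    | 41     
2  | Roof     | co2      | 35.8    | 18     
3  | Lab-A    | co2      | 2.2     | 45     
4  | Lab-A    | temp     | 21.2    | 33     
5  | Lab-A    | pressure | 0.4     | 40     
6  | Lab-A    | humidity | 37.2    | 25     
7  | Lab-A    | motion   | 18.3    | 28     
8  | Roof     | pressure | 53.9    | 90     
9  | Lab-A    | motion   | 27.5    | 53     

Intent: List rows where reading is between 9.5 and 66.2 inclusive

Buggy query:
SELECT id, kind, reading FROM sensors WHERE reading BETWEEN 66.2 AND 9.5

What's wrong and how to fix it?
Bug: The bounds are reversed; BETWEEN a AND b requires a <= b to match anything

Fix: Write BETWEEN 9.5 AND 66.2

Corrected query:
SELECT id, kind, reading FROM sensors WHERE reading BETWEEN 9.5 AND 66.2

Result:
id | kind     | reading
---+----------+--------
2  | co2      | 35.8   
4  | temp     | 21.2   
6  | humidity | 37.2   
7  | motion   | 18.3   
8  | pressure | 53.9   
9  | motion   | 27.5   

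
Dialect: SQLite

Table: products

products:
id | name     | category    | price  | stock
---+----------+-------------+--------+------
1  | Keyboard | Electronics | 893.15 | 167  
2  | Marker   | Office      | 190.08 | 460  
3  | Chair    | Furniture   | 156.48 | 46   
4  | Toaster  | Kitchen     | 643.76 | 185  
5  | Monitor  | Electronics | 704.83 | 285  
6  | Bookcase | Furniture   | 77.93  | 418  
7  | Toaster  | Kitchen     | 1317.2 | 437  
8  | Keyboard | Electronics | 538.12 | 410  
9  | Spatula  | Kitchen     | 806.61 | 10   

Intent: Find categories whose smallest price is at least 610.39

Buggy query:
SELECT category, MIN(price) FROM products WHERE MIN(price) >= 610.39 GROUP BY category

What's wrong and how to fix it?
Bug: MIN() in WHERE is a misuse of aggregate

Fix: Use HAVING for the per-group MIN condition

Corrected query:
SELECT category, MIN(price) FROM products GROUP BY category HAVING MIN(price) >= 610.39

Result:
category | MIN(price)
---------+-----------
Kitchen  | 643.76    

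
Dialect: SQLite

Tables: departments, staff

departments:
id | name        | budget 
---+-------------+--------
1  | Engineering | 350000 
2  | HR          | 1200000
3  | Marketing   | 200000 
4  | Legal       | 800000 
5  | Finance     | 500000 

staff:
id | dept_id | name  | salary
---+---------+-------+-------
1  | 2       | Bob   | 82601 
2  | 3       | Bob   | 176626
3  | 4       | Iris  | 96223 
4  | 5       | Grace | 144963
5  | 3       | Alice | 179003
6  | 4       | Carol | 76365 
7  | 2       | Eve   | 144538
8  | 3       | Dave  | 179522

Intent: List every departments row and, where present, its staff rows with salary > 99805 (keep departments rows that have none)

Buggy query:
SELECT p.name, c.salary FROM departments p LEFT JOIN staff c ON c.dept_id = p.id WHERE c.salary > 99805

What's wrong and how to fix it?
Bug: A WHERE condition on the right-hand table after LEFT JOIN drops unmatched parents

Fix: Move the right-table condition into the ON clause so unmatched parents are kept

Corrected query:
SELECT p.name, c.salary FROM departments p LEFT JOIN staff c ON c.dept_id = p.id AND c.salary > 99805

Result:
name        | salary
------------+-------
Engineering | NULL  
HR          | 144538
Marketing   | 176626
Marketing   | 179003
Marketing   | 179522
Legal       | NULL  
Finance     | 144963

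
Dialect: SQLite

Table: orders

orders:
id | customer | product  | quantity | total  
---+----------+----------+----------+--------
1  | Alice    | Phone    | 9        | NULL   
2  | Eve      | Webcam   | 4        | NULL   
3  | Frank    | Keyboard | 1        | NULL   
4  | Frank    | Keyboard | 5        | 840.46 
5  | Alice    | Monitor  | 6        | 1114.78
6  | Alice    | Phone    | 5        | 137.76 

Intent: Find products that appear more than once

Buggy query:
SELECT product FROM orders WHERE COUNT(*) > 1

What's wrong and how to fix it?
Bug: COUNT(*) is an aggregate and cannot be used in WHERE

Fix: GROUP BY product, then filter groups with HAVING COUNT(*) > 1

Corrected query:
SELECT product FROM orders GROUP BY product HAVING COUNT(*) > 1

Result:
product 
--------
Keyboard
Phone   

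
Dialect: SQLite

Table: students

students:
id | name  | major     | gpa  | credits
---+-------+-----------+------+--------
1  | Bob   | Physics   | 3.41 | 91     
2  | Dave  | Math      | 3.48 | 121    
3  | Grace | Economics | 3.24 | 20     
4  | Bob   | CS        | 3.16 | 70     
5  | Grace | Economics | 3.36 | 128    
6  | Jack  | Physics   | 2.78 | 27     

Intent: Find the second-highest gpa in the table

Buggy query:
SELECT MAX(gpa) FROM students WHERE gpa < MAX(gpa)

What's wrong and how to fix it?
Bug: The inner MAX is an aggregate inside WHERE, which is not allowed

Fix: Compute the overall MAX in a subquery, then take MAX of rows below it

Corrected query:
SELECT MAX(gpa) FROM students WHERE gpa < (SELECT MAX(gpa) FROM students)

Result:
MAX(gpa)
--------
3.41    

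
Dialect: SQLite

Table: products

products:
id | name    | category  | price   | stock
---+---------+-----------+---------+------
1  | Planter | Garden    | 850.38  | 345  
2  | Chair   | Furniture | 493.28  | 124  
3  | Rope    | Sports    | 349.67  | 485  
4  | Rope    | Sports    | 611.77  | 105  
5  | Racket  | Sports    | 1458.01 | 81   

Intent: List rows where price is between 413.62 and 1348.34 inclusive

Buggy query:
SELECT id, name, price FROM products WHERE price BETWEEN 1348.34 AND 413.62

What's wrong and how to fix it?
Bug: BETWEEN expects the lower bound first; with 1348.34 AND 413.62 the range is empty

Fix: Swap the bounds so the smaller value comes first

Corrected query:
SELECT id, name, price FROM products WHERE price BETWEEN 413.62 AND 1348.34

Result:
id | name    | price 
---+---------+-------
1  | Planter | 850.38
2  | Chair   | 493.28
4  | Rope    | 611.77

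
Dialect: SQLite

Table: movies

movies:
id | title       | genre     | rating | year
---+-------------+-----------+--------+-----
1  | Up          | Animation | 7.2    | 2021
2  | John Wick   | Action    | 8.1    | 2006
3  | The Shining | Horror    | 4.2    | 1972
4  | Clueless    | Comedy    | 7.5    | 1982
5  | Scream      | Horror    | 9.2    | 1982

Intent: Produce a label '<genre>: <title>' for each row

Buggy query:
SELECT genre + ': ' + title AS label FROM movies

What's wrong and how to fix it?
Bug: SQLite uses || for string concatenation; + coerces text to numbers (yielding 0)

Fix: Replace + with || to concatenate text

Corrected query:
SELECT genre || ': ' || title AS label FROM movies

Result:
label              
-------------------
Animation: Up      
Action: John Wick  
Horror: The Shining
Comedy: Clueless   
Horror: Scream     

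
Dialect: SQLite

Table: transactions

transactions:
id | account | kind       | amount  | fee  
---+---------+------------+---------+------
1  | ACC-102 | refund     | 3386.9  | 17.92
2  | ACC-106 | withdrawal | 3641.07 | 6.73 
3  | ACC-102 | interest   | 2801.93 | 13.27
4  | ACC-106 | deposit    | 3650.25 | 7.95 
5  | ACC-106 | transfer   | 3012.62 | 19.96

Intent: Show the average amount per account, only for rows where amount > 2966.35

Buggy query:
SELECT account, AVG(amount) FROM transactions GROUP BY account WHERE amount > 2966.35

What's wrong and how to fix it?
Bug: Row-level WHERE must come before GROUP BY in the clause order

Fix: Move the WHERE clause before GROUP BY

Corrected query:
SELECT account, AVG(amount) FROM transactions WHERE amount > 2966.35 GROUP BY account

Result:
account | AVG(amount)
--------+------------
ACC-102 | 3386.9     
ACC-106 | 3434.646667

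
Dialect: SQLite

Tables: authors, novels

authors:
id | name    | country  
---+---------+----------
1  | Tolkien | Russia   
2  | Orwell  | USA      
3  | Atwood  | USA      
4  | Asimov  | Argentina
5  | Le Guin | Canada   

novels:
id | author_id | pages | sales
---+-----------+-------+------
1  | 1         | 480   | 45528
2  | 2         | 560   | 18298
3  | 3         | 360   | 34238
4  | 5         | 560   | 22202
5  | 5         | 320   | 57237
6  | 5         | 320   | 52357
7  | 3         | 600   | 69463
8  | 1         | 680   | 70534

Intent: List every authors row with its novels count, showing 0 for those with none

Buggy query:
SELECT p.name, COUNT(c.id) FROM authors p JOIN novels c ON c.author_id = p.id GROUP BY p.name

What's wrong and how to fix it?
Bug: INNER JOIN drops authors rows that have no matching novels rows

Fix: Switch to LEFT JOIN to retain unmatched parent rows

Corrected query:
SELECT p.name, COUNT(c.id) FROM authors p LEFT JOIN novels c ON c.author_id = p.id GROUP BY p.name

Result:
name    | COUNT(c.id)
--------+------------
Asimov  | 0          
Atwood  | 2          
Le Guin | 3          
Orwell  | 1          
Tolkien | 2          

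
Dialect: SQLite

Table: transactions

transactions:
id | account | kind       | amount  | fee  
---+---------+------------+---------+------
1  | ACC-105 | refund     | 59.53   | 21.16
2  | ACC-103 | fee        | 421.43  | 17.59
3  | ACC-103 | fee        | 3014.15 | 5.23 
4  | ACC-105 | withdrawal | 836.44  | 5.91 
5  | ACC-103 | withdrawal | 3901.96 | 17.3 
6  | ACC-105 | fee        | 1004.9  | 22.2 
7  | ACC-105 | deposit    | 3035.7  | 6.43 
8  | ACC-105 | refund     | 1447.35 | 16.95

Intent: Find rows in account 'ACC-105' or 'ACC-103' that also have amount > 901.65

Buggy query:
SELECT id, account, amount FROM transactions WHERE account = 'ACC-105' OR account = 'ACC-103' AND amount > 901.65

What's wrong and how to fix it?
Bug: Without parentheses, AND is evaluated before OR, so the amount filter only applies to the 'ACC-103' branch

Fix: Add parentheses around the OR so the AND applies to both alternatives

Corrected query:
SELECT id, account, amount FROM transactions WHERE (account = 'ACC-105' OR account = 'ACC-103') AND amount > 901.65

Result:
id | account | amount 
---+---------+--------
3  | ACC-103 | 3014.15
5  | ACC-103 | 3901.96
6  | ACC-105 | 1004.9 
7  | ACC-105 | 3035.7 
8  | ACC-105 | 1447.35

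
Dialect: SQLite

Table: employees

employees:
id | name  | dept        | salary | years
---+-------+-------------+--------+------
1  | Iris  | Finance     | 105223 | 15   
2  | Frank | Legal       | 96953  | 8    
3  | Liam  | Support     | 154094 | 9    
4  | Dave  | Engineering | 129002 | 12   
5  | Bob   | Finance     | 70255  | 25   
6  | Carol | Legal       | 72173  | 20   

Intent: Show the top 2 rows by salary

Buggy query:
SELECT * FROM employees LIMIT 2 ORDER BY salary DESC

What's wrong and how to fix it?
Bug: ORDER BY cannot follow LIMIT; LIMIT is the final clause

Fix: Swap the clauses: ORDER BY first, then LIMIT

Corrected query:
SELECT * FROM employees ORDER BY salary DESC LIMIT 2

Result:
id | name | dept        | salary | years
---+------+-------------+--------+------
3  | Liam | Support     | 154094 | 9    
4  | Dave | Engineering | 129002 | 12   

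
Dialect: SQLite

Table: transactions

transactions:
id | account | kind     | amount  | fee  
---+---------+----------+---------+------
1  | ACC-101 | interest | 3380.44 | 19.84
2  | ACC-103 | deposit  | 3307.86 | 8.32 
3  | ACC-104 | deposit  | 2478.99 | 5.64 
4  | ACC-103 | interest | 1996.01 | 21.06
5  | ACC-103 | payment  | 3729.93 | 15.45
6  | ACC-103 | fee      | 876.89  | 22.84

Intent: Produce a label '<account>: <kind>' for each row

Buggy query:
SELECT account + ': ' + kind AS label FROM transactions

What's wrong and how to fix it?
Bug: SQLite uses || for string concatenation; + coerces text to numbers (yielding 0)

Fix: Replace + with || to concatenate text

Corrected query:
SELECT account || ': ' || kind AS label FROM transactions

Result:
label            
-----------------
ACC-101: interest
ACC-103: deposit 
ACC-104: deposit 
ACC-103: interest
ACC-103: payment 
ACC-103: fee     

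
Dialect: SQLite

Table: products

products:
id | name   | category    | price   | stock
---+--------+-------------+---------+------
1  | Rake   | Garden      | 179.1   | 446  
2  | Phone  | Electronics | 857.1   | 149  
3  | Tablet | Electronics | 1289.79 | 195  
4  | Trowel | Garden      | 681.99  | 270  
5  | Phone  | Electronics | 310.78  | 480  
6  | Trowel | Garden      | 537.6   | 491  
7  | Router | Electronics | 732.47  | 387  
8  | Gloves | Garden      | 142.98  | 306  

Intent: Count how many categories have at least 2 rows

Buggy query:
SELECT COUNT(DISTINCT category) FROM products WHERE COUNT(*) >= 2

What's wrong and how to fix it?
Bug: WHERE filters individual rows, not groups, so a group-level COUNT is invalid there

Fix: Group first with HAVING COUNT(*) >= 2, then COUNT the resulting groups

Corrected query:
SELECT COUNT(*) FROM (SELECT category FROM products GROUP BY category HAVING COUNT(*) >= 2)

Result:
COUNT(*)
--------
2       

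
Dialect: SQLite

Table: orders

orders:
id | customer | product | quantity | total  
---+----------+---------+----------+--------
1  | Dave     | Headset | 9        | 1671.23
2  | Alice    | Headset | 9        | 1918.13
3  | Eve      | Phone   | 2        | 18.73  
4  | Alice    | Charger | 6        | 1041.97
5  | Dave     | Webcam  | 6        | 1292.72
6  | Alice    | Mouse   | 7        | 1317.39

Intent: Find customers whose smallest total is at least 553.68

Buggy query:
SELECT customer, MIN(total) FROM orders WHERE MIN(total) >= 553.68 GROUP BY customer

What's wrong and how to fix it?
Bug: MIN() in WHERE is a misuse of aggregate

Fix: Replace WHERE with HAVING after the GROUP BY

Corrected query:
SELECT customer, MIN(total) FROM orders GROUP BY customer HAVING MIN(total) >= 553.68

Result:
customer | MIN(total)
---------+-----------
Alice    | 1041.97   
Dave     | 1292.72   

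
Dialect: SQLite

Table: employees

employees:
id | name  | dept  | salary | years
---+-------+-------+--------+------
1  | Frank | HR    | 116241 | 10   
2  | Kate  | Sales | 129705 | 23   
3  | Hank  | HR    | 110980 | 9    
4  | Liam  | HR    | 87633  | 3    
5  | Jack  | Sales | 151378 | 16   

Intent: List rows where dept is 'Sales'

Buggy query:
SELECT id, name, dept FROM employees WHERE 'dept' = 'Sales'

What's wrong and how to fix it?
Bug: Single quotes denote string literals in SQL; the column name is being compared as a constant string

Fix: Remove the quotes around the column name (or use double quotes for an identifier)

Corrected query:
SELECT id, name, dept FROM employees WHERE dept = 'Sales'

Result:
id | name | dept 
---+------+------
2  | Kate | Sales
5  | Jack | Sales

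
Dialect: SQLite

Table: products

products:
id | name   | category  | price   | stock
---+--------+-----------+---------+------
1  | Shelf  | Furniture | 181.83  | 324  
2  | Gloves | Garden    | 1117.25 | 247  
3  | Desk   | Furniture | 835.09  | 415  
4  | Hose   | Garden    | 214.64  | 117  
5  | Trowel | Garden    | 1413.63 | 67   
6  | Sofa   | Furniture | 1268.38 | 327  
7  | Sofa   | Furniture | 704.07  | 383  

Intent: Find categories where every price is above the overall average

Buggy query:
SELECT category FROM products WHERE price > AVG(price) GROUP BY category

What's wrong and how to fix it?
Bug: WHERE evaluates per row before aggregation, so AVG() is unavailable

Fix: Use a subquery for AVG and a HAVING MIN(...) filter so the condition holds for every row in the group

Corrected query:
SELECT category FROM products GROUP BY category HAVING MIN(price) > (SELECT AVG(price) FROM products)

Result:
(no rows)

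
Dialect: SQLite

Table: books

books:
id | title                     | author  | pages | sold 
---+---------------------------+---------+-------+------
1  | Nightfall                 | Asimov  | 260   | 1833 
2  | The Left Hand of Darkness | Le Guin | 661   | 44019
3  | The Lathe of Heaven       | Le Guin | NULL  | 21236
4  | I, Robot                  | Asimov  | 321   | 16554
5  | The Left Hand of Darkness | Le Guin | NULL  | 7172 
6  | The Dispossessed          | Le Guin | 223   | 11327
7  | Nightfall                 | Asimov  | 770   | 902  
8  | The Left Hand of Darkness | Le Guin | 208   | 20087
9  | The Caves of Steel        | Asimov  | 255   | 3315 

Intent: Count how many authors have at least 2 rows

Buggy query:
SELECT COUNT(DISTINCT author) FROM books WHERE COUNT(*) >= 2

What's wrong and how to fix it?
Bug: WHERE filters individual rows, not groups, so a group-level COUNT is invalid there

Fix: Group first with HAVING COUNT(*) >= 2, then COUNT the resulting groups

Corrected query:
SELECT COUNT(*) FROM (SELECT author FROM books GROUP BY author HAVING COUNT(*) >= 2)

Result:
COUNT(*)
--------
2       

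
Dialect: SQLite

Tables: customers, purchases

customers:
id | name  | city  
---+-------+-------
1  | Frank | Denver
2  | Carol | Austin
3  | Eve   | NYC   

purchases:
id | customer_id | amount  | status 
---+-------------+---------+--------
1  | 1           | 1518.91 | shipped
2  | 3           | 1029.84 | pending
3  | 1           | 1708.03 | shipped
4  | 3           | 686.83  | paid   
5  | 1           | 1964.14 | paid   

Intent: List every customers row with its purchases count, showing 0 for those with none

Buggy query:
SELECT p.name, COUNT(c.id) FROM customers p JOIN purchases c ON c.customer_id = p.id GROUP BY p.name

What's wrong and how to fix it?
Bug: An inner join excludes parents with zero children

Fix: Switch to LEFT JOIN to retain unmatched parent rows

Corrected query:
SELECT p.name, COUNT(c.id) FROM customers p LEFT JOIN purchases c ON c.customer_id = p.id GROUP BY p.name

Result:
name  | COUNT(c.id)
------+------------
Carol | 0          
Eve   | 2          
Frank | 3          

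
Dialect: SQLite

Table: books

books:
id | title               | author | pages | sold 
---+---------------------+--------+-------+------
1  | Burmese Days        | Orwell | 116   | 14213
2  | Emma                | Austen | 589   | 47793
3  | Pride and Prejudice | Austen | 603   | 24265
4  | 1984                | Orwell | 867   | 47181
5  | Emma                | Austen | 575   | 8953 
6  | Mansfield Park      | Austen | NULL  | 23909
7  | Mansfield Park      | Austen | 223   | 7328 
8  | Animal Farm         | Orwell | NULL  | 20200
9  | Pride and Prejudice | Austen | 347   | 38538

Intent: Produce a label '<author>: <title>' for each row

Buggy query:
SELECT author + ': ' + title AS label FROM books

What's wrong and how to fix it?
Bug: '+' is numeric addition; on text columns SQLite converts them to 0 instead of concatenating

Fix: Use the || operator for string concatenation

Corrected query:
SELECT author || ': ' || title AS label FROM books

Result:
label                      
---------------------------
Orwell: Burmese Days       
Austen: Emma               
Austen: Pride and Prejudice
Orwell: 1984               
Austen: Emma               
Austen: Mansfield Park     
Austen: Mansfield Park     
Orwell: Animal Farm        
Austen: Pride and Prejudice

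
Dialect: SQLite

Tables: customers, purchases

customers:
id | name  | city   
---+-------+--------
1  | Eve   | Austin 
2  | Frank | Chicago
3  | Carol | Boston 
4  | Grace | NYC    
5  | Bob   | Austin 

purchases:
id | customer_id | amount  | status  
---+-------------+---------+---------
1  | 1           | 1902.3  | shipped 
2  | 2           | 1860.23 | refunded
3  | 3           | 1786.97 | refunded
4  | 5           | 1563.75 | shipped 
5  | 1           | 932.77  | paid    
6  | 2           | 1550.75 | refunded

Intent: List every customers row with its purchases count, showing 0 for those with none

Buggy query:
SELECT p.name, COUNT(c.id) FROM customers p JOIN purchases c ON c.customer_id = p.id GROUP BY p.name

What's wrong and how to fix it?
Bug: INNER JOIN drops customers rows that have no matching purchases rows

Fix: Use LEFT JOIN so parents without children still appear (COUNT(c.id) gives 0)

Corrected query:
SELECT p.name, COUNT(c.id) FROM customers p LEFT JOIN purchases c ON c.customer_id = p.id GROUP BY p.name

Result:
name  | COUNT(c.id)
------+------------
Bob   | 1          
Carol | 1          
Eve   | 2          
Frank | 2          
Grace | 0          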